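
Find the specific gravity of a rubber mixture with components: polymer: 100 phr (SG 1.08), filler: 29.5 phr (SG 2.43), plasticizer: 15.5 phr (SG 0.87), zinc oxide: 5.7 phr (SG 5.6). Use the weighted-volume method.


Sum of weights = 150.7
Volume contributions:
  polymer: 100/1.08 = 92.5926
  filler: 29.5/2.43 = 12.1399
  plasticizer: 15.5/0.87 = 17.8161
  zinc oxide: 5.7/5.6 = 1.0179
Sum of volumes = 123.5665
SG = 150.7 / 123.5665 = 1.22

SG = 1.22


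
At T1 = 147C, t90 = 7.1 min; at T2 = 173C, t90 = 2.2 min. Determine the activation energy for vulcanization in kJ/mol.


T1 = 420.15 K, T2 = 446.15 K
1/T1 - 1/T2 = 1.3870e-04
ln(t1/t2) = ln(7.1/2.2) = 1.1716
Ea = 8.314 * 1.1716 / 1.3870e-04 = 70228.7879 J/mol
Ea = 70.23 kJ/mol

70.23 kJ/mol


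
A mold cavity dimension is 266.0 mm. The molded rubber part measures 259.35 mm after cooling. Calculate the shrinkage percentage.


Shrinkage = (mold - part) / mold * 100
= (266.0 - 259.35) / 266.0 * 100
= 6.65 / 266.0 * 100
= 2.5%

2.5%


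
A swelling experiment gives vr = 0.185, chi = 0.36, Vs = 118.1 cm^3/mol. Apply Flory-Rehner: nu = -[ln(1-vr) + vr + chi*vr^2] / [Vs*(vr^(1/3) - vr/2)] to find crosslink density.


ln(1 - vr) = ln(1 - 0.185) = -0.2046
Numerator = -((-0.2046) + 0.185 + 0.36 * 0.185^2) = 0.0072
Denominator = 118.1 * (0.185^(1/3) - 0.185/2) = 56.3694
nu = 0.0072 / 56.3694 = 1.2855e-04 mol/cm^3

1.2855e-04 mol/cm^3


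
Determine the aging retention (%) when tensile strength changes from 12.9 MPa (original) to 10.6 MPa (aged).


Retention = aged / original * 100
= 10.6 / 12.9 * 100
= 82.2%

82.2%


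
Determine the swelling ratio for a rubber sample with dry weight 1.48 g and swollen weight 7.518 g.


Q = W_swollen / W_dry
Q = 7.518 / 1.48
Q = 5.08

Q = 5.08


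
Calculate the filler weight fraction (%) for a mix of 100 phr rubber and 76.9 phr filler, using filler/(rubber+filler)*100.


Filler % = filler / (rubber + filler) * 100
= 76.9 / (100 + 76.9) * 100
= 76.9 / 176.9 * 100
= 43.47%

43.47%


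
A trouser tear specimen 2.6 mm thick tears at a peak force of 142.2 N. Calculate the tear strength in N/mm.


Tear strength = force / thickness
= 142.2 / 2.6
= 54.69 N/mm

54.69 N/mm


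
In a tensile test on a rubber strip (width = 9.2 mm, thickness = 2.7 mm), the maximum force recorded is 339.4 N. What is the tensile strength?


Area = width * thickness = 9.2 * 2.7 = 24.84 mm^2
TS = force / area = 339.4 / 24.84 = 13.66 MPa

13.66 MPa


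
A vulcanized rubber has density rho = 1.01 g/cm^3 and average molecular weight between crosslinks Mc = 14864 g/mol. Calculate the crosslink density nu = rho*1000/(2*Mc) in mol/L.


nu = rho * 1000 / (2 * Mc)
nu = 1.01 * 1000 / (2 * 14864)
nu = 1010.0 / 29728
nu = 0.0340 mol/L

0.0340 mol/L


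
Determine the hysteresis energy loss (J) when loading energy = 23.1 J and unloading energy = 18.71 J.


Hysteresis loss = loading - unloading
= 23.1 - 18.71
= 4.39 J

4.39 J


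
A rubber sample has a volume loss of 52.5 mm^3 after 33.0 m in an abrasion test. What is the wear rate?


Rate = volume_loss / distance
= 52.5 / 33.0
= 1.591 mm^3/m

1.591 mm^3/m


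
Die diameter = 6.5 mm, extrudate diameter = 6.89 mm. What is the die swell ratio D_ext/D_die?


Die swell ratio = D_extrudate / D_die
= 6.89 / 6.5
= 1.06

Die swell = 1.06


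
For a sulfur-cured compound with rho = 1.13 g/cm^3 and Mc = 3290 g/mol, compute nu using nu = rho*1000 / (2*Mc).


nu = rho * 1000 / (2 * Mc)
nu = 1.13 * 1000 / (2 * 3290)
nu = 1130.0 / 6580
nu = 0.1717 mol/L

0.1717 mol/L


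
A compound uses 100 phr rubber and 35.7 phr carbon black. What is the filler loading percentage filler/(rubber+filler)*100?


Filler % = filler / (rubber + filler) * 100
= 35.7 / (100 + 35.7) * 100
= 35.7 / 135.7 * 100
= 26.31%

26.31%


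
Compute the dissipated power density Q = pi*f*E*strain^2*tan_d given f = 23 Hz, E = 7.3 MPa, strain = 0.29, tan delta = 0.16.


Q = pi * f * E * strain^2 * tan_d
= pi * 23 * 7.3 * 0.29^2 * 0.16
= pi * 23 * 7.3 * 0.0841 * 0.16
= 7.0977

Q = 7.0977


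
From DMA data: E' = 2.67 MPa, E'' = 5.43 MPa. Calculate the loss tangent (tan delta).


tan delta = E'' / E'
= 5.43 / 2.67
= 2.0337

tan delta = 2.0337


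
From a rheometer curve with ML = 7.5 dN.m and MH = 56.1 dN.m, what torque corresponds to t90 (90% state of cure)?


M90 = ML + 0.9 * (MH - ML)
M90 = 7.5 + 0.9 * (56.1 - 7.5)
M90 = 7.5 + 0.9 * 48.6
M90 = 51.24 dN.m

51.24 dN.m


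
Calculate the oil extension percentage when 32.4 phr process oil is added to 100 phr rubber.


Oil % = oil / (100 + oil) * 100
= 32.4 / (100 + 32.4) * 100
= 32.4 / 132.4 * 100
= 24.47%

24.47%


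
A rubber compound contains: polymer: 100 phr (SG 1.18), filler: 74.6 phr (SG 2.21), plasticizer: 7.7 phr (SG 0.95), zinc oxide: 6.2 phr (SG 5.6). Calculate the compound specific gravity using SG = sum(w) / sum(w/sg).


Sum of weights = 188.5
Volume contributions:
  polymer: 100/1.18 = 84.7458
  filler: 74.6/2.21 = 33.7557
  plasticizer: 7.7/0.95 = 8.1053
  zinc oxide: 6.2/5.6 = 1.1071
Sum of volumes = 127.7138
SG = 188.5 / 127.7138 = 1.476

SG = 1.476


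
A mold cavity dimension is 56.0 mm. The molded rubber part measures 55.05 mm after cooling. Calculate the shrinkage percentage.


Shrinkage = (mold - part) / mold * 100
= (56.0 - 55.05) / 56.0 * 100
= 0.95 / 56.0 * 100
= 1.7%

1.7%


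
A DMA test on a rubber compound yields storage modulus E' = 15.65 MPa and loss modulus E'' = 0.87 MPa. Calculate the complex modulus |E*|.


|E*| = sqrt(E'^2 + E''^2)
= sqrt(15.65^2 + 0.87^2)
= sqrt(244.9225 + 0.7569)
= 15.674 MPa

15.674 MPa


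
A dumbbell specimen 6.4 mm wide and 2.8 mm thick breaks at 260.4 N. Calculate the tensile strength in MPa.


Area = width * thickness = 6.4 * 2.8 = 17.92 mm^2
TS = force / area = 260.4 / 17.92 = 14.53 MPa

14.53 MPa


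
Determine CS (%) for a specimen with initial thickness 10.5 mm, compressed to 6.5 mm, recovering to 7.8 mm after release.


CS = (t0 - recovered) / (t0 - ts) * 100
= (10.5 - 7.8) / (10.5 - 6.5) * 100
= 2.7 / 4.0 * 100
= 67.5%

67.5%


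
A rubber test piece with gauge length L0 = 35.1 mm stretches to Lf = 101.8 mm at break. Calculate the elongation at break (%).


Elongation = (Lf - L0) / L0 * 100
= (101.8 - 35.1) / 35.1 * 100
= 66.7 / 35.1 * 100
= 190.0%

190.0%


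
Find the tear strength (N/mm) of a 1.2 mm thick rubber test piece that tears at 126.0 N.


Tear strength = force / thickness
= 126.0 / 1.2
= 105.0 N/mm

105.0 N/mm


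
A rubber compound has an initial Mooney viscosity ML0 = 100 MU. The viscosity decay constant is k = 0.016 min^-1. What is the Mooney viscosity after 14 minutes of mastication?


ML = ML0 * exp(-k * t)
ML = 100 * exp(-0.016 * 14)
ML = 100 * 0.7993
ML = 79.93 MU

79.93 MU


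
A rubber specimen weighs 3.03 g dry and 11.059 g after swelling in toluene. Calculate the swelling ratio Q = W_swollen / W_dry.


Q = W_swollen / W_dry
Q = 11.059 / 3.03
Q = 3.65

Q = 3.65


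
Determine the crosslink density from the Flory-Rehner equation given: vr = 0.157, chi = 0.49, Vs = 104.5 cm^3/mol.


ln(1 - vr) = ln(1 - 0.157) = -0.1708
Numerator = -((-0.1708) + 0.157 + 0.49 * 0.157^2) = 0.0017
Denominator = 104.5 * (0.157^(1/3) - 0.157/2) = 48.1713
nu = 0.0017 / 48.1713 = 3.5505e-05 mol/cm^3

3.5505e-05 mol/cm^3


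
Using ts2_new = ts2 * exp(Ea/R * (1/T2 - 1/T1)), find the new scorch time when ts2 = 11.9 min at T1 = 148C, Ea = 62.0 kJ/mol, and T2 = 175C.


Convert temperatures: T1 = 148 + 273.15 = 421.15 K, T2 = 175 + 273.15 = 448.15 K
ts2_new = 11.9 * exp(62000 / 8.314 * (1/448.15 - 1/421.15))
1/T2 - 1/T1 = -1.4306e-04
ts2_new = 4.09 min

4.09 min


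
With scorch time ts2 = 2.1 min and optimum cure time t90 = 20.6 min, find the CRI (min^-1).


CRI = 100 / (t90 - ts2)
= 100 / (20.6 - 2.1)
= 100 / 18.5
= 5.41 min^-1

5.41 min^-1


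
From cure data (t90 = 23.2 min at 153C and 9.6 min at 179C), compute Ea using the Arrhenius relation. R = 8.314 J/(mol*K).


T1 = 426.15 K, T2 = 452.15 K
1/T1 - 1/T2 = 1.3494e-04
ln(t1/t2) = ln(23.2/9.6) = 0.8824
Ea = 8.314 * 0.8824 / 1.3494e-04 = 54367.8144 J/mol
Ea = 54.37 kJ/mol

54.37 kJ/mol


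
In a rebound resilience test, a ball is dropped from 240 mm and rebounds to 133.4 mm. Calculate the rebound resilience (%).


Resilience = h_rebound / h_drop * 100
= 133.4 / 240 * 100
= 55.6%

55.6%


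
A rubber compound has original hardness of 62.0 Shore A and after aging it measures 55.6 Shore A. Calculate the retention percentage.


Retention = aged / original * 100
= 55.6 / 62.0 * 100
= 89.7%

89.7%


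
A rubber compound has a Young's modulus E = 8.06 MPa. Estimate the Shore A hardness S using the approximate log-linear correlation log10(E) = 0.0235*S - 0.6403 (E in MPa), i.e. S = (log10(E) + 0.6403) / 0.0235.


log10(E) = 0.0235*S - 0.6403  =>  S = (log10(E) + 0.6403) / 0.0235
log10(8.06) = 0.906335
S = (0.906335 + 0.6403) / 0.0235 = 1.546635 / 0.0235
S = 65.8

Shore A = 65.8


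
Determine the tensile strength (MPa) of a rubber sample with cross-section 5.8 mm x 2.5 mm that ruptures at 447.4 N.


Area = width * thickness = 5.8 * 2.5 = 14.5 mm^2
TS = force / area = 447.4 / 14.5 = 30.86 MPa

30.86 MPa


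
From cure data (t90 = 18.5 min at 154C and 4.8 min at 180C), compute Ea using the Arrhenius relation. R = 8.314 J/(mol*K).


T1 = 427.15 K, T2 = 453.15 K
1/T1 - 1/T2 = 1.3432e-04
ln(t1/t2) = ln(18.5/4.8) = 1.3492
Ea = 8.314 * 1.3492 / 1.3432e-04 = 83506.6102 J/mol
Ea = 83.51 kJ/mol

83.51 kJ/mol


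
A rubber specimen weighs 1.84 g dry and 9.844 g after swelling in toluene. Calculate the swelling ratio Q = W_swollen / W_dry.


Q = W_swollen / W_dry
Q = 9.844 / 1.84
Q = 5.35

Q = 5.35


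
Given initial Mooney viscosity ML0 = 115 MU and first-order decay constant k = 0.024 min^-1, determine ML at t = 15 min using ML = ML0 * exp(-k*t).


ML = ML0 * exp(-k * t)
ML = 115 * exp(-0.024 * 15)
ML = 115 * 0.6977
ML = 80.23 MU

80.23 MU


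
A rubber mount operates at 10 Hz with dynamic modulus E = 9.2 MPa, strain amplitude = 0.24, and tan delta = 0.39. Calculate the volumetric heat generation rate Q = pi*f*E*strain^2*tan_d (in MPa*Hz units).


Q = pi * f * E * strain^2 * tan_d
= pi * 10 * 9.2 * 0.24^2 * 0.39
= pi * 10 * 9.2 * 0.0576 * 0.39
= 6.4927

Q = 6.4927


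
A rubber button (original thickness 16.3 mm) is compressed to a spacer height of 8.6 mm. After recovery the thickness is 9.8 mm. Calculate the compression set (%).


CS = (t0 - recovered) / (t0 - ts) * 100
= (16.3 - 9.8) / (16.3 - 8.6) * 100
= 6.5 / 7.7 * 100
= 84.4%

84.4%


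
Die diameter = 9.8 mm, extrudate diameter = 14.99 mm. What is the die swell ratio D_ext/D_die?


Die swell ratio = D_extrudate / D_die
= 14.99 / 9.8
= 1.53

Die swell = 1.53


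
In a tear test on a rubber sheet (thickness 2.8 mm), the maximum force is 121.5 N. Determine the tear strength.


Tear strength = force / thickness
= 121.5 / 2.8
= 43.39 N/mm

43.39 N/mm


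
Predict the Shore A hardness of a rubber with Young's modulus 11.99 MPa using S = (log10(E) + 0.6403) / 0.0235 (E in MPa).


log10(E) = 0.0235*S - 0.6403  =>  S = (log10(E) + 0.6403) / 0.0235
log10(11.99) = 1.078819
S = (1.078819 + 0.6403) / 0.0235 = 1.719119 / 0.0235
S = 73.2

Shore A = 73.2


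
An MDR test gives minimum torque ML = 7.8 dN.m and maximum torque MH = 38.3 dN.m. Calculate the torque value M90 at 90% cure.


M90 = ML + 0.9 * (MH - ML)
M90 = 7.8 + 0.9 * (38.3 - 7.8)
M90 = 7.8 + 0.9 * 30.5
M90 = 35.25 dN.m

35.25 dN.m


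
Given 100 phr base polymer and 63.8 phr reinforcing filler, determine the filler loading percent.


Filler % = filler / (rubber + filler) * 100
= 63.8 / (100 + 63.8) * 100
= 63.8 / 163.8 * 100
= 38.95%

38.95%


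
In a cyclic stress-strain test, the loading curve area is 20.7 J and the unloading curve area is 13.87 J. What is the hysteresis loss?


Hysteresis loss = loading - unloading
= 20.7 - 13.87
= 6.83 J

6.83 J


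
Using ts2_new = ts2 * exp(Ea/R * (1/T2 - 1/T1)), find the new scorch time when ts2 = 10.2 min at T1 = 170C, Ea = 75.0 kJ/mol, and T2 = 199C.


Convert temperatures: T1 = 170 + 273.15 = 443.15 K, T2 = 199 + 273.15 = 472.15 K
ts2_new = 10.2 * exp(75000 / 8.314 * (1/472.15 - 1/443.15))
1/T2 - 1/T1 = -1.3860e-04
ts2_new = 2.92 min

2.92 min


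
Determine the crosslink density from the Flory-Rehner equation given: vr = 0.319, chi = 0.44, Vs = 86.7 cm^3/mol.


ln(1 - vr) = ln(1 - 0.319) = -0.3842
Numerator = -((-0.3842) + 0.319 + 0.44 * 0.319^2) = 0.0204
Denominator = 86.7 * (0.319^(1/3) - 0.319/2) = 45.4115
nu = 0.0204 / 45.4115 = 4.4962e-04 mol/cm^3

4.4962e-04 mol/cm^3


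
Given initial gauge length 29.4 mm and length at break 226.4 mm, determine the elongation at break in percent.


Elongation = (Lf - L0) / L0 * 100
= (226.4 - 29.4) / 29.4 * 100
= 197.0 / 29.4 * 100
= 670.1%

670.1%


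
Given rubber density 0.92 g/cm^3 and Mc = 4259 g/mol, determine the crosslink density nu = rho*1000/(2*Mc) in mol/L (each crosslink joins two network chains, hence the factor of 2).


nu = rho * 1000 / (2 * Mc)
nu = 0.92 * 1000 / (2 * 4259)
nu = 920.0 / 8518
nu = 0.1080 mol/L

0.1080 mol/L


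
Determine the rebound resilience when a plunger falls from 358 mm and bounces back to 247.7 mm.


Resilience = h_rebound / h_drop * 100
= 247.7 / 358 * 100
= 69.2%

69.2%


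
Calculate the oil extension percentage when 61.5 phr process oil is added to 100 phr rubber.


Oil % = oil / (100 + oil) * 100
= 61.5 / (100 + 61.5) * 100
= 61.5 / 161.5 * 100
= 38.08%

38.08%


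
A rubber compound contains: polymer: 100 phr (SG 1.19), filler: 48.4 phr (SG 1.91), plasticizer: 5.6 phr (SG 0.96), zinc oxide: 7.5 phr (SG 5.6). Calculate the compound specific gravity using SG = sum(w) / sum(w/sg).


Sum of weights = 161.5
Volume contributions:
  polymer: 100/1.19 = 84.0336
  filler: 48.4/1.91 = 25.3403
  plasticizer: 5.6/0.96 = 5.8333
  zinc oxide: 7.5/5.6 = 1.3393
Sum of volumes = 116.5465
SG = 161.5 / 116.5465 = 1.386

SG = 1.386


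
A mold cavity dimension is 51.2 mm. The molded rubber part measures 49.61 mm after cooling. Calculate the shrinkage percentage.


Shrinkage = (mold - part) / mold * 100
= (51.2 - 49.61) / 51.2 * 100
= 1.59 / 51.2 * 100
= 3.11%

3.11%


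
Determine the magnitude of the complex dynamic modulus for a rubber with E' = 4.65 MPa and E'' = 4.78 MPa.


|E*| = sqrt(E'^2 + E''^2)
= sqrt(4.65^2 + 4.78^2)
= sqrt(21.6225 + 22.8484)
= 6.669 MPa

6.669 MPa


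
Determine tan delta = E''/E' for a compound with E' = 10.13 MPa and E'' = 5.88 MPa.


tan delta = E'' / E'
= 5.88 / 10.13
= 0.5805

tan delta = 0.5805


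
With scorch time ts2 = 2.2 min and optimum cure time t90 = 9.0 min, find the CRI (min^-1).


CRI = 100 / (t90 - ts2)
= 100 / (9.0 - 2.2)
= 100 / 6.8
= 14.71 min^-1

14.71 min^-1


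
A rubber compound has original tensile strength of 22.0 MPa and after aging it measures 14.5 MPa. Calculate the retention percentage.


Retention = aged / original * 100
= 14.5 / 22.0 * 100
= 65.9%

65.9%


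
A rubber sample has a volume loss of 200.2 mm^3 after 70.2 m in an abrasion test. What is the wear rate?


Rate = volume_loss / distance
= 200.2 / 70.2
= 2.852 mm^3/m

2.852 mm^3/m


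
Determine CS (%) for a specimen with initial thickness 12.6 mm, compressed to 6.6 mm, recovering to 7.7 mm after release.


CS = (t0 - recovered) / (t0 - ts) * 100
= (12.6 - 7.7) / (12.6 - 6.6) * 100
= 4.9 / 6.0 * 100
= 81.7%

81.7%


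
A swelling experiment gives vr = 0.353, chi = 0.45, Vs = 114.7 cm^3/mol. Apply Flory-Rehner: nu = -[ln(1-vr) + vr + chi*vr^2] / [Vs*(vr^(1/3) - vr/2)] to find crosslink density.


ln(1 - vr) = ln(1 - 0.353) = -0.4354
Numerator = -((-0.4354) + 0.353 + 0.45 * 0.353^2) = 0.0263
Denominator = 114.7 * (0.353^(1/3) - 0.353/2) = 60.8183
nu = 0.0263 / 60.8183 = 4.3301e-04 mol/cm^3

4.3301e-04 mol/cm^3


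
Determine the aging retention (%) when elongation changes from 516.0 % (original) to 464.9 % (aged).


Retention = aged / original * 100
= 464.9 / 516.0 * 100
= 90.1%

90.1%


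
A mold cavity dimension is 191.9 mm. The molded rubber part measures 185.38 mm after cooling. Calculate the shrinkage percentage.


Shrinkage = (mold - part) / mold * 100
= (191.9 - 185.38) / 191.9 * 100
= 6.52 / 191.9 * 100
= 3.4%

3.4%


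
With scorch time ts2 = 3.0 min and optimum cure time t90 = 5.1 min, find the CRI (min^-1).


CRI = 100 / (t90 - ts2)
= 100 / (5.1 - 3.0)
= 100 / 2.1
= 47.62 min^-1

47.62 min^-1


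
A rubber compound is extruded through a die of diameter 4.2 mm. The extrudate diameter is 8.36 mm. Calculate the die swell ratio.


Die swell ratio = D_extrudate / D_die
= 8.36 / 4.2
= 1.99

Die swell = 1.99


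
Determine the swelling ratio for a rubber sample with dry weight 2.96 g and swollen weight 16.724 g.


Q = W_swollen / W_dry
Q = 16.724 / 2.96
Q = 5.65

Q = 5.65


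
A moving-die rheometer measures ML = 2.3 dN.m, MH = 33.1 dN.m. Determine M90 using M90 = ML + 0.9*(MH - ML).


M90 = ML + 0.9 * (MH - ML)
M90 = 2.3 + 0.9 * (33.1 - 2.3)
M90 = 2.3 + 0.9 * 30.8
M90 = 30.02 dN.m

30.02 dN.m


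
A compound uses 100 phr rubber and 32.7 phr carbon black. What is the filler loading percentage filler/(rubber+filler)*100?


Filler % = filler / (rubber + filler) * 100
= 32.7 / (100 + 32.7) * 100
= 32.7 / 132.7 * 100
= 24.64%

24.64%


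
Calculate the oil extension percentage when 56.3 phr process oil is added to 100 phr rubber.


Oil % = oil / (100 + oil) * 100
= 56.3 / (100 + 56.3) * 100
= 56.3 / 156.3 * 100
= 36.02%

36.02%


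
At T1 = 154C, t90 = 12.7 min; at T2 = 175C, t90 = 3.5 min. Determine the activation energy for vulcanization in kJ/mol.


T1 = 427.15 K, T2 = 448.15 K
1/T1 - 1/T2 = 1.0970e-04
ln(t1/t2) = ln(12.7/3.5) = 1.2888
Ea = 8.314 * 1.2888 / 1.0970e-04 = 97677.2029 J/mol
Ea = 97.68 kJ/mol

97.68 kJ/mol


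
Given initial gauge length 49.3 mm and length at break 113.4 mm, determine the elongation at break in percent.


Elongation = (Lf - L0) / L0 * 100
= (113.4 - 49.3) / 49.3 * 100
= 64.1 / 49.3 * 100
= 130.0%

130.0%


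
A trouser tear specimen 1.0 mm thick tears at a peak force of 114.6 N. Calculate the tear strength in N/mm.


Tear strength = force / thickness
= 114.6 / 1.0
= 114.6 N/mm

114.6 N/mm


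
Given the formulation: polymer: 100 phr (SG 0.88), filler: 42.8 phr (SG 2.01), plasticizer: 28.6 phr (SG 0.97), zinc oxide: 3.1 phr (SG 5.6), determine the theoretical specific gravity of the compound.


Sum of weights = 174.5
Volume contributions:
  polymer: 100/0.88 = 113.6364
  filler: 42.8/2.01 = 21.2935
  plasticizer: 28.6/0.97 = 29.4845
  zinc oxide: 3.1/5.6 = 0.5536
Sum of volumes = 164.9680
SG = 174.5 / 164.9680 = 1.058

SG = 1.058


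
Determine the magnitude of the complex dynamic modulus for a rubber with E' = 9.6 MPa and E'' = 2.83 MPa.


|E*| = sqrt(E'^2 + E''^2)
= sqrt(9.6^2 + 2.83^2)
= sqrt(92.1600 + 8.0089)
= 10.008 MPa

10.008 MPa


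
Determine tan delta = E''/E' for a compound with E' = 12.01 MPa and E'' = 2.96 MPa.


tan delta = E'' / E'
= 2.96 / 12.01
= 0.2465

tan delta = 0.2465


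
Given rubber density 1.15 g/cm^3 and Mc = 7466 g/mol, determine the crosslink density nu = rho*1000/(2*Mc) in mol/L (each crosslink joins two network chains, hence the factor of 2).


nu = rho * 1000 / (2 * Mc)
nu = 1.15 * 1000 / (2 * 7466)
nu = 1150.0 / 14932
nu = 0.0770 mol/L

0.0770 mol/L


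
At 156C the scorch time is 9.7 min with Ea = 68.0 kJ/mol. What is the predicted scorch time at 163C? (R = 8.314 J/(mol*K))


Convert temperatures: T1 = 156 + 273.15 = 429.15 K, T2 = 163 + 273.15 = 436.15 K
ts2_new = 9.7 * exp(68000 / 8.314 * (1/436.15 - 1/429.15))
1/T2 - 1/T1 = -3.7398e-05
ts2_new = 7.14 min

7.14 min


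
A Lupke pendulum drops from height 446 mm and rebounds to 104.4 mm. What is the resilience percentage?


Resilience = h_rebound / h_drop * 100
= 104.4 / 446 * 100
= 23.4%

23.4%


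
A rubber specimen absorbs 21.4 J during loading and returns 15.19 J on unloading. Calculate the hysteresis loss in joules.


Hysteresis loss = loading - unloading
= 21.4 - 15.19
= 6.21 J

6.21 J


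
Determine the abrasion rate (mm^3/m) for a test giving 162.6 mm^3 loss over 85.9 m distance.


Rate = volume_loss / distance
= 162.6 / 85.9
= 1.893 mm^3/m

1.893 mm^3/m


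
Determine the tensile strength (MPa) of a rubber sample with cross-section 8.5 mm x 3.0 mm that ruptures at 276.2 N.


Area = width * thickness = 8.5 * 3.0 = 25.5 mm^2
TS = force / area = 276.2 / 25.5 = 10.83 MPa

10.83 MPa


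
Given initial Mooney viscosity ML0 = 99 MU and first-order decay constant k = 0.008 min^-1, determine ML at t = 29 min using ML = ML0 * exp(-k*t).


ML = ML0 * exp(-k * t)
ML = 99 * exp(-0.008 * 29)
ML = 99 * 0.7929
ML = 78.5 MU

78.5 MU


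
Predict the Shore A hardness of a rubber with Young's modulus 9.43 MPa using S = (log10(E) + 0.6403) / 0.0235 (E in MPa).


log10(E) = 0.0235*S - 0.6403  =>  S = (log10(E) + 0.6403) / 0.0235
log10(9.43) = 0.974512
S = (0.974512 + 0.6403) / 0.0235 = 1.614812 / 0.0235
S = 68.7

Shore A = 68.7


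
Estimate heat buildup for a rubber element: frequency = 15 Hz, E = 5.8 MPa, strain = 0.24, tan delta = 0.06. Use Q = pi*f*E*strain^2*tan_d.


Q = pi * f * E * strain^2 * tan_d
= pi * 15 * 5.8 * 0.24^2 * 0.06
= pi * 15 * 5.8 * 0.0576 * 0.06
= 0.9446

Q = 0.9446


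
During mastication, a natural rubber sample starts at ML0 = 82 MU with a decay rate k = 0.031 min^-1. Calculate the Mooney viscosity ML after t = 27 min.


ML = ML0 * exp(-k * t)
ML = 82 * exp(-0.031 * 27)
ML = 82 * 0.4330
ML = 35.51 MU

35.51 MU


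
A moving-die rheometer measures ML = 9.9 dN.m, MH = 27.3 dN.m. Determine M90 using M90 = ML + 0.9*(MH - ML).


M90 = ML + 0.9 * (MH - ML)
M90 = 9.9 + 0.9 * (27.3 - 9.9)
M90 = 9.9 + 0.9 * 17.4
M90 = 25.56 dN.m

25.56 dN.m


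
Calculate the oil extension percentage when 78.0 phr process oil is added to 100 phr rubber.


Oil % = oil / (100 + oil) * 100
= 78.0 / (100 + 78.0) * 100
= 78.0 / 178.0 * 100
= 43.82%

43.82%


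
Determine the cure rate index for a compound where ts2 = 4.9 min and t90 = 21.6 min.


CRI = 100 / (t90 - ts2)
= 100 / (21.6 - 4.9)
= 100 / 16.7
= 5.99 min^-1

5.99 min^-1


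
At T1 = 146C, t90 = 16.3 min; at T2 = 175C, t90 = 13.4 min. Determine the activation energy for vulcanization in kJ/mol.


T1 = 419.15 K, T2 = 448.15 K
1/T1 - 1/T2 = 1.5439e-04
ln(t1/t2) = ln(16.3/13.4) = 0.1959
Ea = 8.314 * 0.1959 / 1.5439e-04 = 10550.2412 J/mol
Ea = 10.55 kJ/mol

10.55 kJ/mol


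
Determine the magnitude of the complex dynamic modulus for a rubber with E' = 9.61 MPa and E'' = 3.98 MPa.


|E*| = sqrt(E'^2 + E''^2)
= sqrt(9.61^2 + 3.98^2)
= sqrt(92.3521 + 15.8404)
= 10.402 MPa

10.402 MPa


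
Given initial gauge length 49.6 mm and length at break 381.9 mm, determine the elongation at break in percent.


Elongation = (Lf - L0) / L0 * 100
= (381.9 - 49.6) / 49.6 * 100
= 332.3 / 49.6 * 100
= 670.0%

670.0%


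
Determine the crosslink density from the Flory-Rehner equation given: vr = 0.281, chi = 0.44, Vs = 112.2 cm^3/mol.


ln(1 - vr) = ln(1 - 0.281) = -0.3299
Numerator = -((-0.3299) + 0.281 + 0.44 * 0.281^2) = 0.0142
Denominator = 112.2 * (0.281^(1/3) - 0.281/2) = 57.7259
nu = 0.0142 / 57.7259 = 2.4514e-04 mol/cm^3

2.4514e-04 mol/cm^3


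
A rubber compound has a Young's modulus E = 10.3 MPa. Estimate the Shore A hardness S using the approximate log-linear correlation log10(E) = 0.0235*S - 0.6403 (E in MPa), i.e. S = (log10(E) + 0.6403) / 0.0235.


log10(E) = 0.0235*S - 0.6403  =>  S = (log10(E) + 0.6403) / 0.0235
log10(10.3) = 1.012837
S = (1.012837 + 0.6403) / 0.0235 = 1.653137 / 0.0235
S = 70.3

Shore A = 70.3


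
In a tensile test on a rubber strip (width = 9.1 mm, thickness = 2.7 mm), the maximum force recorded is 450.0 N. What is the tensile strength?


Area = width * thickness = 9.1 * 2.7 = 24.57 mm^2
TS = force / area = 450.0 / 24.57 = 18.32 MPa

18.32 MPa


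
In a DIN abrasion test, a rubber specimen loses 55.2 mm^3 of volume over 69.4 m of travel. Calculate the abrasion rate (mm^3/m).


Rate = volume_loss / distance
= 55.2 / 69.4
= 0.795 mm^3/m

0.795 mm^3/m


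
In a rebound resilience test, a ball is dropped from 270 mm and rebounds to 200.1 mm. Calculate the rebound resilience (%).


Resilience = h_rebound / h_drop * 100
= 200.1 / 270 * 100
= 74.1%

74.1%


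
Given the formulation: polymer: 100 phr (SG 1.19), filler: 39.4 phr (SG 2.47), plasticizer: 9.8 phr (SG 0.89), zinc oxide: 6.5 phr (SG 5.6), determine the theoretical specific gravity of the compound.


Sum of weights = 155.7
Volume contributions:
  polymer: 100/1.19 = 84.0336
  filler: 39.4/2.47 = 15.9514
  plasticizer: 9.8/0.89 = 11.0112
  zinc oxide: 6.5/5.6 = 1.1607
Sum of volumes = 112.1570
SG = 155.7 / 112.1570 = 1.388

SG = 1.388


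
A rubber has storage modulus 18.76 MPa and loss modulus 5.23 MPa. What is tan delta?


tan delta = E'' / E'
= 5.23 / 18.76
= 0.2788

tan delta = 0.2788


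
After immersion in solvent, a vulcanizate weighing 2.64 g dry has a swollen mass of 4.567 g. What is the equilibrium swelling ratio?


Q = W_swollen / W_dry
Q = 4.567 / 2.64
Q = 1.73

Q = 1.73


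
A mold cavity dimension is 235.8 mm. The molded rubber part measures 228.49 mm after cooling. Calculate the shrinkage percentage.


Shrinkage = (mold - part) / mold * 100
= (235.8 - 228.49) / 235.8 * 100
= 7.31 / 235.8 * 100
= 3.1%

3.1%


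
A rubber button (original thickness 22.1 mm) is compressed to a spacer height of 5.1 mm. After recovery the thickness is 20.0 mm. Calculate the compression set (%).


CS = (t0 - recovered) / (t0 - ts) * 100
= (22.1 - 20.0) / (22.1 - 5.1) * 100
= 2.1 / 17.0 * 100
= 12.4%

12.4%


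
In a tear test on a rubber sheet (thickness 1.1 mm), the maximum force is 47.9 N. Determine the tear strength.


Tear strength = force / thickness
= 47.9 / 1.1
= 43.55 N/mm

43.55 N/mm


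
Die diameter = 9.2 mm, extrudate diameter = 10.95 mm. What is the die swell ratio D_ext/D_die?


Die swell ratio = D_extrudate / D_die
= 10.95 / 9.2
= 1.19

Die swell = 1.19


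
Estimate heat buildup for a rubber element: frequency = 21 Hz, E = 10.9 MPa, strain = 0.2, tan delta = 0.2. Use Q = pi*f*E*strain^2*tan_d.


Q = pi * f * E * strain^2 * tan_d
= pi * 21 * 10.9 * 0.2^2 * 0.2
= pi * 21 * 10.9 * 0.0400 * 0.2
= 5.7529

Q = 5.7529


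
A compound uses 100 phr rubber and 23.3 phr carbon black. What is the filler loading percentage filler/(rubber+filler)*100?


Filler % = filler / (rubber + filler) * 100
= 23.3 / (100 + 23.3) * 100
= 23.3 / 123.3 * 100
= 18.9%

18.9%


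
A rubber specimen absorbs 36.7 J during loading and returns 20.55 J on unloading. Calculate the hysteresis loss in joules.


Hysteresis loss = loading - unloading
= 36.7 - 20.55
= 16.15 J

16.15 J


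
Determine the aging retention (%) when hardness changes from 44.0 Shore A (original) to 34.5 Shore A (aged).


Retention = aged / original * 100
= 34.5 / 44.0 * 100
= 78.4%

78.4%


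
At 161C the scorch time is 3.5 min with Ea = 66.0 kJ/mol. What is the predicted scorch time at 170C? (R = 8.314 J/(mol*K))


Convert temperatures: T1 = 161 + 273.15 = 434.15 K, T2 = 170 + 273.15 = 443.15 K
ts2_new = 3.5 * exp(66000 / 8.314 * (1/443.15 - 1/434.15))
1/T2 - 1/T1 = -4.6779e-05
ts2_new = 2.41 min

2.41 min


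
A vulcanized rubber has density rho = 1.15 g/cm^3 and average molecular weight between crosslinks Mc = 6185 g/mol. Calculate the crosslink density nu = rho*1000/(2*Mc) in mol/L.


nu = rho * 1000 / (2 * Mc)
nu = 1.15 * 1000 / (2 * 6185)
nu = 1150.0 / 12370
nu = 0.0930 mol/L

0.0930 mol/L


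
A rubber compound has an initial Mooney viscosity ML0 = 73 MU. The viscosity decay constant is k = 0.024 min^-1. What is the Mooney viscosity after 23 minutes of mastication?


ML = ML0 * exp(-k * t)
ML = 73 * exp(-0.024 * 23)
ML = 73 * 0.5758
ML = 42.03 MU

42.03 MU


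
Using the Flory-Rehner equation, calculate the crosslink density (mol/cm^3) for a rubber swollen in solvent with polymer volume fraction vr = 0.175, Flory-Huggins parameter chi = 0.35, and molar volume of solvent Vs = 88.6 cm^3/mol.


ln(1 - vr) = ln(1 - 0.175) = -0.1924
Numerator = -((-0.1924) + 0.175 + 0.35 * 0.175^2) = 0.0067
Denominator = 88.6 * (0.175^(1/3) - 0.175/2) = 41.8054
nu = 0.0067 / 41.8054 = 1.5915e-04 mol/cm^3

1.5915e-04 mol/cm^3


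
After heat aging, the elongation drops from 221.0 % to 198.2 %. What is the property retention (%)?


Retention = aged / original * 100
= 198.2 / 221.0 * 100
= 89.7%

89.7%


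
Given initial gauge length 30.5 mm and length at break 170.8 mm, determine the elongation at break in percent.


Elongation = (Lf - L0) / L0 * 100
= (170.8 - 30.5) / 30.5 * 100
= 140.3 / 30.5 * 100
= 460.0%

460.0%


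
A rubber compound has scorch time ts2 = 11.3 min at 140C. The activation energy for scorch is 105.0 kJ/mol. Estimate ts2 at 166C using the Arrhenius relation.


Convert temperatures: T1 = 140 + 273.15 = 413.15 K, T2 = 166 + 273.15 = 439.15 K
ts2_new = 11.3 * exp(105000 / 8.314 * (1/439.15 - 1/413.15))
1/T2 - 1/T1 = -1.4330e-04
ts2_new = 1.85 min

1.85 min


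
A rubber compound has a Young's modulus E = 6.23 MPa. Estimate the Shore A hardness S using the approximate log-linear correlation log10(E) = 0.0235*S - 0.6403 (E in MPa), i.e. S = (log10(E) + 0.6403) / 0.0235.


log10(E) = 0.0235*S - 0.6403  =>  S = (log10(E) + 0.6403) / 0.0235
log10(6.23) = 0.794488
S = (0.794488 + 0.6403) / 0.0235 = 1.434788 / 0.0235
S = 61.1

Shore A = 61.1


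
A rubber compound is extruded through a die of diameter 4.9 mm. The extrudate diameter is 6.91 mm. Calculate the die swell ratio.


Die swell ratio = D_extrudate / D_die
= 6.91 / 4.9
= 1.41

Die swell = 1.41


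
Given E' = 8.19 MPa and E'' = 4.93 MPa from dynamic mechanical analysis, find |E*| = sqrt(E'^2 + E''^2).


|E*| = sqrt(E'^2 + E''^2)
= sqrt(8.19^2 + 4.93^2)
= sqrt(67.0761 + 24.3049)
= 9.559 MPa

9.559 MPa


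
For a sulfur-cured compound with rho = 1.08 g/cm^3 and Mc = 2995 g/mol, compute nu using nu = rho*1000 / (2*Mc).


nu = rho * 1000 / (2 * Mc)
nu = 1.08 * 1000 / (2 * 2995)
nu = 1080.0 / 5990
nu = 0.1803 mol/L

0.1803 mol/L


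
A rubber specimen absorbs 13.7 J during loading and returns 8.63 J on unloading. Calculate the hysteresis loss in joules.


Hysteresis loss = loading - unloading
= 13.7 - 8.63
= 5.07 J

5.07 J


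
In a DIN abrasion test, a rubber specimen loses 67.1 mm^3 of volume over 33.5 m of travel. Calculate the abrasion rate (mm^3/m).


Rate = volume_loss / distance
= 67.1 / 33.5
= 2.003 mm^3/m

2.003 mm^3/m


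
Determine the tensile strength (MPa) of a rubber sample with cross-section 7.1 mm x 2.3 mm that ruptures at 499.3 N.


Area = width * thickness = 7.1 * 2.3 = 16.33 mm^2
TS = force / area = 499.3 / 16.33 = 30.58 MPa

30.58 MPa


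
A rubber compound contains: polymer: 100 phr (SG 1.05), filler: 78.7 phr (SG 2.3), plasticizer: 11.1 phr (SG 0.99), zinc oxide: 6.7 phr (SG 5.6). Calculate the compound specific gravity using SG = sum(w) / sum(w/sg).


Sum of weights = 196.5
Volume contributions:
  polymer: 100/1.05 = 95.2381
  filler: 78.7/2.3 = 34.2174
  plasticizer: 11.1/0.99 = 11.2121
  zinc oxide: 6.7/5.6 = 1.1964
Sum of volumes = 141.8640
SG = 196.5 / 141.8640 = 1.385

SG = 1.385


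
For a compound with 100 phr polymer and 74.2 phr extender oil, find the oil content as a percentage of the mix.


Oil % = oil / (100 + oil) * 100
= 74.2 / (100 + 74.2) * 100
= 74.2 / 174.2 * 100
= 42.59%

42.59%


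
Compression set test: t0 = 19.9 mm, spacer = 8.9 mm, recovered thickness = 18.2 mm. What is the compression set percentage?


CS = (t0 - recovered) / (t0 - ts) * 100
= (19.9 - 18.2) / (19.9 - 8.9) * 100
= 1.7 / 11.0 * 100
= 15.5%

15.5%


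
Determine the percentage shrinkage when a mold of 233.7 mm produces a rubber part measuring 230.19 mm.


Shrinkage = (mold - part) / mold * 100
= (233.7 - 230.19) / 233.7 * 100
= 3.51 / 233.7 * 100
= 1.5%

1.5%


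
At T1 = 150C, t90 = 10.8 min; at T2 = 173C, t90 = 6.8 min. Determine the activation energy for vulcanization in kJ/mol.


T1 = 423.15 K, T2 = 446.15 K
1/T1 - 1/T2 = 1.2183e-04
ln(t1/t2) = ln(10.8/6.8) = 0.4626
Ea = 8.314 * 0.4626 / 1.2183e-04 = 31570.7673 J/mol
Ea = 31.57 kJ/mol

31.57 kJ/mol


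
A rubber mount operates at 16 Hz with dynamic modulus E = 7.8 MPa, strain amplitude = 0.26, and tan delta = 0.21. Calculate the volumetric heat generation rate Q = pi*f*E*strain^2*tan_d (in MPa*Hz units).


Q = pi * f * E * strain^2 * tan_d
= pi * 16 * 7.8 * 0.26^2 * 0.21
= pi * 16 * 7.8 * 0.0676 * 0.21
= 5.5658

Q = 5.5658


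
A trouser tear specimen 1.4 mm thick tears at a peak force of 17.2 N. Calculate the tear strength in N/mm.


Tear strength = force / thickness
= 17.2 / 1.4
= 12.29 N/mm

12.29 N/mm


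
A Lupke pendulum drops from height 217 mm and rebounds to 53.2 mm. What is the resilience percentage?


Resilience = h_rebound / h_drop * 100
= 53.2 / 217 * 100
= 24.5%

24.5%


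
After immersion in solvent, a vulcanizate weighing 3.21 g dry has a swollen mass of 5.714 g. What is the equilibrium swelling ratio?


Q = W_swollen / W_dry
Q = 5.714 / 3.21
Q = 1.78

Q = 1.78


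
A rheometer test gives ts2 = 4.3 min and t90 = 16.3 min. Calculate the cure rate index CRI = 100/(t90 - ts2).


CRI = 100 / (t90 - ts2)
= 100 / (16.3 - 4.3)
= 100 / 12.0
= 8.33 min^-1

8.33 min^-1


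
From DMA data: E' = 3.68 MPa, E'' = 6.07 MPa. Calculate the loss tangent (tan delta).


tan delta = E'' / E'
= 6.07 / 3.68
= 1.6495

tan delta = 1.6495


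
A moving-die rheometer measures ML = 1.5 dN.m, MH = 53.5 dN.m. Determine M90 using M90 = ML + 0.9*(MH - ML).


M90 = ML + 0.9 * (MH - ML)
M90 = 1.5 + 0.9 * (53.5 - 1.5)
M90 = 1.5 + 0.9 * 52.0
M90 = 48.3 dN.m

48.3 dN.m


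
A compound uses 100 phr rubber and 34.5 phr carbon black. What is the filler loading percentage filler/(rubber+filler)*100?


Filler % = filler / (rubber + filler) * 100
= 34.5 / (100 + 34.5) * 100
= 34.5 / 134.5 * 100
= 25.65%

25.65%


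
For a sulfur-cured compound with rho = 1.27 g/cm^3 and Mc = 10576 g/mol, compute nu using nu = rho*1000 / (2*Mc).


nu = rho * 1000 / (2 * Mc)
nu = 1.27 * 1000 / (2 * 10576)
nu = 1270.0 / 21152
nu = 0.0600 mol/L

0.0600 mol/L


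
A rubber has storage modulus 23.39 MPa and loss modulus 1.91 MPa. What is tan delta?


tan delta = E'' / E'
= 1.91 / 23.39
= 0.0817

tan delta = 0.0817


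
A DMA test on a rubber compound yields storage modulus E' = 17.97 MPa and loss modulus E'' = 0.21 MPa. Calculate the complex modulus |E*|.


|E*| = sqrt(E'^2 + E''^2)
= sqrt(17.97^2 + 0.21^2)
= sqrt(322.9209 + 0.0441)
= 17.971 MPa

17.971 MPa


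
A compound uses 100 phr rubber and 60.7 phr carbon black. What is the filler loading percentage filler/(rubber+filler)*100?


Filler % = filler / (rubber + filler) * 100
= 60.7 / (100 + 60.7) * 100
= 60.7 / 160.7 * 100
= 37.77%

37.77%


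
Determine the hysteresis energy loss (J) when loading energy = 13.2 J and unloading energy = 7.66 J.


Hysteresis loss = loading - unloading
= 13.2 - 7.66
= 5.54 J

5.54 J


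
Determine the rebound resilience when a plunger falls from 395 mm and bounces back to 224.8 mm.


Resilience = h_rebound / h_drop * 100
= 224.8 / 395 * 100
= 56.9%

56.9%


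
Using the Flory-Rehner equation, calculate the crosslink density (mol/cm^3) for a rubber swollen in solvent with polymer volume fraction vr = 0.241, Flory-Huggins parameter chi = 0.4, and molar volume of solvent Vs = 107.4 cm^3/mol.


ln(1 - vr) = ln(1 - 0.241) = -0.2758
Numerator = -((-0.2758) + 0.241 + 0.4 * 0.241^2) = 0.0115
Denominator = 107.4 * (0.241^(1/3) - 0.241/2) = 53.8942
nu = 0.0115 / 53.8942 = 2.1377e-04 mol/cm^3

2.1377e-04 mol/cm^3


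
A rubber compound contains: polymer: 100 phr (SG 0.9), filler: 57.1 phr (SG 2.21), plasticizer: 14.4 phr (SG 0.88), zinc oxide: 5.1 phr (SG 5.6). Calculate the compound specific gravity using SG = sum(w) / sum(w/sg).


Sum of weights = 176.6
Volume contributions:
  polymer: 100/0.9 = 111.1111
  filler: 57.1/2.21 = 25.8371
  plasticizer: 14.4/0.88 = 16.3636
  zinc oxide: 5.1/5.6 = 0.9107
Sum of volumes = 154.2226
SG = 176.6 / 154.2226 = 1.145

SG = 1.145


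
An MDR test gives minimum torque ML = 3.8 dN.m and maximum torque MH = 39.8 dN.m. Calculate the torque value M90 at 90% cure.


M90 = ML + 0.9 * (MH - ML)
M90 = 3.8 + 0.9 * (39.8 - 3.8)
M90 = 3.8 + 0.9 * 36.0
M90 = 36.2 dN.m

36.2 dN.m


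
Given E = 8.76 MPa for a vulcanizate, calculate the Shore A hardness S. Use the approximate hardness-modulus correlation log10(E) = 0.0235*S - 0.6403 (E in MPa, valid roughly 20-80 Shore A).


log10(E) = 0.0235*S - 0.6403  =>  S = (log10(E) + 0.6403) / 0.0235
log10(8.76) = 0.942504
S = (0.942504 + 0.6403) / 0.0235 = 1.582804 / 0.0235
S = 67.4

Shore A = 67.4


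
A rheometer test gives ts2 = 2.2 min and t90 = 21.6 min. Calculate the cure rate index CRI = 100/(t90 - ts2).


CRI = 100 / (t90 - ts2)
= 100 / (21.6 - 2.2)
= 100 / 19.4
= 5.15 min^-1

5.15 min^-1


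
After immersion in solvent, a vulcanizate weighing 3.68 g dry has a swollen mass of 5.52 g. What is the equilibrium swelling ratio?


Q = W_swollen / W_dry
Q = 5.52 / 3.68
Q = 1.5

Q = 1.5


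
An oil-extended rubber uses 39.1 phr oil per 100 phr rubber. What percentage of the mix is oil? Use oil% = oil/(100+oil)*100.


Oil % = oil / (100 + oil) * 100
= 39.1 / (100 + 39.1) * 100
= 39.1 / 139.1 * 100
= 28.11%

28.11%


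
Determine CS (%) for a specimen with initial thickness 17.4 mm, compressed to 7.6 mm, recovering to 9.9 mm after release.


CS = (t0 - recovered) / (t0 - ts) * 100
= (17.4 - 9.9) / (17.4 - 7.6) * 100
= 7.5 / 9.8 * 100
= 76.5%

76.5%


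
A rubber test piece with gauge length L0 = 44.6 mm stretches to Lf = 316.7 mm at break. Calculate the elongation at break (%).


Elongation = (Lf - L0) / L0 * 100
= (316.7 - 44.6) / 44.6 * 100
= 272.1 / 44.6 * 100
= 610.1%

610.1%


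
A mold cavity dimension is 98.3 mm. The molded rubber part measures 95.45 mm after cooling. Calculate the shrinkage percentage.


Shrinkage = (mold - part) / mold * 100
= (98.3 - 95.45) / 98.3 * 100
= 2.85 / 98.3 * 100
= 2.9%

2.9%


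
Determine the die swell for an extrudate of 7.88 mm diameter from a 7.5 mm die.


Die swell ratio = D_extrudate / D_die
= 7.88 / 7.5
= 1.051

Die swell = 1.051


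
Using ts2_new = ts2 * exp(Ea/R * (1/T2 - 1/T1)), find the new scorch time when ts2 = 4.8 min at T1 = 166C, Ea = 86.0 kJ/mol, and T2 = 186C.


Convert temperatures: T1 = 166 + 273.15 = 439.15 K, T2 = 186 + 273.15 = 459.15 K
ts2_new = 4.8 * exp(86000 / 8.314 * (1/459.15 - 1/439.15))
1/T2 - 1/T1 = -9.9189e-05
ts2_new = 1.72 min

1.72 min


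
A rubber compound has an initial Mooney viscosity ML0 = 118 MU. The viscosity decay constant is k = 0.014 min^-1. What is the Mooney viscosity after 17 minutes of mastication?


ML = ML0 * exp(-k * t)
ML = 118 * exp(-0.014 * 17)
ML = 118 * 0.7882
ML = 93.01 MU

93.01 MU


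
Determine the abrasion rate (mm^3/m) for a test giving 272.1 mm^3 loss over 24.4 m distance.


Rate = volume_loss / distance
= 272.1 / 24.4
= 11.152 mm^3/m

11.152 mm^3/m


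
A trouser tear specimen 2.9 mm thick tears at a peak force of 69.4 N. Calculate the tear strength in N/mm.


Tear strength = force / thickness
= 69.4 / 2.9
= 23.93 N/mm

23.93 N/mm


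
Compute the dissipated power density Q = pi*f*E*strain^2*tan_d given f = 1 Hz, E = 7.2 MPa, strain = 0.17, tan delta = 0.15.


Q = pi * f * E * strain^2 * tan_d
= pi * 1 * 7.2 * 0.17^2 * 0.15
= pi * 1 * 7.2 * 0.0289 * 0.15
= 0.0981

Q = 0.0981
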